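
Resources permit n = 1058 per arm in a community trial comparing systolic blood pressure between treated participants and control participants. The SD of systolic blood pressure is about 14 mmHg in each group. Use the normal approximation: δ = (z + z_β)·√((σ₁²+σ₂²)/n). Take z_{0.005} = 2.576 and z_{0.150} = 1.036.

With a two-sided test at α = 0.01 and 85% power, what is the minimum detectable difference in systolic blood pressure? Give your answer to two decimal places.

δ = (z_{α/2} + z_β) · √((σ₁²+σ₂²)/n)
  = (2.576 + 1.036) · √(392/1058)
  = 3.612 · √0.37051
  = 3.612 · 0.6087
  = 2.1986

Minimum detectable difference ≈ 2.20 mmHg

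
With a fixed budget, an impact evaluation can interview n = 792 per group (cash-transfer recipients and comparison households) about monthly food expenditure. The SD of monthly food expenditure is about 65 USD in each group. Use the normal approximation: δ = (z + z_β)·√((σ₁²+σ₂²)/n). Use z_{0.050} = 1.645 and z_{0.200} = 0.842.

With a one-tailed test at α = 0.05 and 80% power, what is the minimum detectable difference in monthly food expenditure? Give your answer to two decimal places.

Minimum detectable difference ≈ 8.12 USD

δ = (z_α + z_β) · √((σ₁²+σ₂²)/n)
  = (1.645 + 0.842) · √(8450/792)
  = 2.487 · √10.6692
  = 2.487 · 3.2664
  = 8.1235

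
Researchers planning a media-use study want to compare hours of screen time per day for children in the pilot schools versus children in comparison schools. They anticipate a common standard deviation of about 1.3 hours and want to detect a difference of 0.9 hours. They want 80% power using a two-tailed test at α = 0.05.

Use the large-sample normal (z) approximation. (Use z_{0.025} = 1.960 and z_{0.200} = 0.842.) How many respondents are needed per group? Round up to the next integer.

n = (z_{α/2} + z_β)² · (σ₁² + σ₂²) / δ²
  = (1.960 + 0.842)² · (2·1.3² = 3.38) / 0.9²
  = 7.8512 · 3.38 / 0.81
  = 32.76
Round up → n = 33 per group.

n = 33 per group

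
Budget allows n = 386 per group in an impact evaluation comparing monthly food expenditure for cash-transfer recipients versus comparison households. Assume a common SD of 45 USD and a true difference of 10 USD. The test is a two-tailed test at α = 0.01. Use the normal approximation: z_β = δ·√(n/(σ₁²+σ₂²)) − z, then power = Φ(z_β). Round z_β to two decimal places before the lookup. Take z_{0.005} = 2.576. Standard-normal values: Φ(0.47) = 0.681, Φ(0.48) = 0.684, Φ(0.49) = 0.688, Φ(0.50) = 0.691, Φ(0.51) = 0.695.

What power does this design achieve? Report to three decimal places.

z_β = δ·√(n/(σ₁²+σ₂²)) − z_{α/2}
    = 10 · √(386/4050) − 2.576
    = 10 · 0.30872 − 2.576
    = 3.0872 − 2.576 = 0.5112 → 0.51
Power = Φ(0.51) = 0.695.

Power ≈ 0.695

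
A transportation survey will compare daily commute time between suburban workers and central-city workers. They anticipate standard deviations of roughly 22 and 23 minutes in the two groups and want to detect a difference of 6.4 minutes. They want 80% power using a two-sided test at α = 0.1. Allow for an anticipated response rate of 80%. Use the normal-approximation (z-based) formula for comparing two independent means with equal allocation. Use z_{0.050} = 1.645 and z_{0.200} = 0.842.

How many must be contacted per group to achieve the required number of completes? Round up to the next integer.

n = (z_{α/2} + z_β)² · (σ₁² + σ₂²) / δ²
  = (1.645 + 0.842)² · (22² + 23² = 1013) / 6.4²
  = 6.1852 · 1013 / 40.96
  = 152.97
Adjust for 80% response: 152.97 / 0.80 = 191.21.
Round up → n = 192 per group.

n = 192 per group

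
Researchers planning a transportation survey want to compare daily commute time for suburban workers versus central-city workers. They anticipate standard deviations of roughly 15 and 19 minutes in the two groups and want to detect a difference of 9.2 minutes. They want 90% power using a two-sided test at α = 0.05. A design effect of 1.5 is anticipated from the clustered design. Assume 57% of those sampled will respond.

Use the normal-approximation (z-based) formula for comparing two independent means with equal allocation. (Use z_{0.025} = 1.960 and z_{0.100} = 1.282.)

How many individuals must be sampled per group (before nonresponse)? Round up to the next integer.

n = (z_{α/2} + z_β)² · (σ₁² + σ₂²) / δ²
  = (1.960 + 1.282)² · (15² + 19² = 586) / 9.2²
  = 10.5106 · 586 / 84.64
  = 72.77
Design effect: 1.5 × 72.77 = 109.15.
Adjust for 57% response: 109.15 / 0.57 = 191.50.
Round up → n = 192 per group.

n = 192 per group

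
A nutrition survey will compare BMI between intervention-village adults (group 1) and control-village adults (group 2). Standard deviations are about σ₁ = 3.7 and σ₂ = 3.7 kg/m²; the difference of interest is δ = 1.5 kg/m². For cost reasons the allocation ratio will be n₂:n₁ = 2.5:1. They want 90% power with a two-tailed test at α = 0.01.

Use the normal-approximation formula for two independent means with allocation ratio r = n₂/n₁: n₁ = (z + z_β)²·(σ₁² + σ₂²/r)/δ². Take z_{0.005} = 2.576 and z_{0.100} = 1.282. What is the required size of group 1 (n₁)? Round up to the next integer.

n₁ = (z_{α/2} + z_β)² · (σ₁² + σ₂²/r) / δ²
   = (2.576 + 1.282)² · (3.7² + 3.7²/2.5) / 1.5²
   = 14.8842 · (13.69 + 5.476) / 2.25
   = 14.8842 · 19.166 / 2.25
   = 126.79
Round up → n₁ = 127; n₂ = r·n₁ = 2.5 × 127 = 318.

n₁ = 127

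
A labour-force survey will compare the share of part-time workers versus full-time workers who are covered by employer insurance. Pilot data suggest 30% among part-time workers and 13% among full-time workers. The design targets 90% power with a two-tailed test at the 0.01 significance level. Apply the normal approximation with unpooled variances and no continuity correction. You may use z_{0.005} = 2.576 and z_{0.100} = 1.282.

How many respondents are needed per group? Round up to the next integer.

n = (z_{α/2} + z_β)² · [p₁(1−p₁) + p₂(1−p₂)] / (p₁ − p₂)²
  = (2.576 + 1.282)² · (0.30·0.70 + 0.13·0.87) / (0.17)²
  = (3.858)² · (0.2100 + 0.1131) / 0.0289
  = 14.8842 · 0.3231 / 0.0289
  = 166.40
Round up → n = 167 per group.

n = 167 per group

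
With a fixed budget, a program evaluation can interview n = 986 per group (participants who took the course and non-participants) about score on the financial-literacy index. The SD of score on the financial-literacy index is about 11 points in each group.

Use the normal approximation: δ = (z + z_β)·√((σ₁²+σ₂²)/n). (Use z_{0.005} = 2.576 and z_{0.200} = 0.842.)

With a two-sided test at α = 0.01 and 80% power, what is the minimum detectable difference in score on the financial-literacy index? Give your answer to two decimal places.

Minimum detectable difference ≈ 1.69 points

δ = (z_{α/2} + z_β) · √((σ₁²+σ₂²)/n)
  = (2.576 + 0.842) · √(242/986)
  = 3.418 · √0.24544
  = 3.418 · 0.4954
  = 1.6933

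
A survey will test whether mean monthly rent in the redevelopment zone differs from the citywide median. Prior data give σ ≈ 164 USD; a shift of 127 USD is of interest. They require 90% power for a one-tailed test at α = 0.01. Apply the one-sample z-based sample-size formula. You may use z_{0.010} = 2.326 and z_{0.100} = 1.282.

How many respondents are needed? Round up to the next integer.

n = 22

n = (z_α + z_β)² · σ² / δ²
  = (2.326 + 1.282)² · 164² / 127²
  = 13.0177 · 26896 / 16129
  = 21.71
Round up → n = 22.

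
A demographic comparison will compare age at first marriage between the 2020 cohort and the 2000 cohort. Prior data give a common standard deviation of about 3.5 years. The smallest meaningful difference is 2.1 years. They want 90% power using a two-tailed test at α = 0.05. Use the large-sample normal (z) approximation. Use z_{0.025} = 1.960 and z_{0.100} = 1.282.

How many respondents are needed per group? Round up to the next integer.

n = 59 per group

n = (z_{α/2} + z_β)² · (σ₁² + σ₂²) / δ²
  = (1.960 + 1.282)² · (2·3.5² = 24.5) / 2.1²
  = 10.5106 · 24.5 / 4.41
  = 58.39
Round up → n = 59 per group.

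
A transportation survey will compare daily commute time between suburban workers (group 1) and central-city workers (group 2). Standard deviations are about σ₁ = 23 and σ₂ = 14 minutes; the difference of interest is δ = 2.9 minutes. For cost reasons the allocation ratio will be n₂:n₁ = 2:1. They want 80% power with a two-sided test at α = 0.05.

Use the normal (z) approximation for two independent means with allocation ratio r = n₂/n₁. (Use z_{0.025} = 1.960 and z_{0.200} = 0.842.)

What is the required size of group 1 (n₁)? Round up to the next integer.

n₁ = (z_{α/2} + z_β)² · (σ₁² + σ₂²/r) / δ²
   = (1.960 + 0.842)² · (23² + 14²/2) / 2.9²
   = 7.8512 · (529 + 98) / 8.41
   = 7.8512 · 627 / 8.41
   = 585.34
Round up → n₁ = 586; n₂ = r·n₁ = 2 × 586 = 1172.

n₁ = 586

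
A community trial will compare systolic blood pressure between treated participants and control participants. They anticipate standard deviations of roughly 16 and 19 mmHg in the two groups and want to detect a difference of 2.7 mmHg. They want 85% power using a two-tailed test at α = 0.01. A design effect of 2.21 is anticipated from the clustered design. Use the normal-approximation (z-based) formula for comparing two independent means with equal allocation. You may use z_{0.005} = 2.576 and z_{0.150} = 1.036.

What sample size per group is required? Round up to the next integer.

n = 2441 per group

n = (z_{α/2} + z_β)² · (σ₁² + σ₂²) / δ²
  = (2.576 + 1.036)² · (16² + 19² = 617) / 2.7²
  = 13.0465 · 617 / 7.29
  = 1104.21
Design effect: 2.21 × 1104.21 = 2440.31.
Round up → n = 2441 per group.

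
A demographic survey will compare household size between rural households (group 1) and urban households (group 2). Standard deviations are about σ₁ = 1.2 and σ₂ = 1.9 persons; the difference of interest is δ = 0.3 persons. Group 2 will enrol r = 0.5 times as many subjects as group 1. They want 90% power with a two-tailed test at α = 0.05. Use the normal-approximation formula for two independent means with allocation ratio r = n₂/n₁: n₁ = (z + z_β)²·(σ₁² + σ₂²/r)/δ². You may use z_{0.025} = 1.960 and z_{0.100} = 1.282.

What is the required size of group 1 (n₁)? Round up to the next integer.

n₁ = (z_{α/2} + z_β)² · (σ₁² + σ₂²/r) / δ²
   = (1.960 + 1.282)² · (1.2² + 1.9²/0.5) / 0.3²
   = 10.5106 · (1.44 + 7.22) / 0.09
   = 10.5106 · 8.66 / 0.09
   = 1011.35
Round up → n₁ = 1012; n₂ = r·n₁ = 0.5 × 1012 = 506.

n₁ = 1012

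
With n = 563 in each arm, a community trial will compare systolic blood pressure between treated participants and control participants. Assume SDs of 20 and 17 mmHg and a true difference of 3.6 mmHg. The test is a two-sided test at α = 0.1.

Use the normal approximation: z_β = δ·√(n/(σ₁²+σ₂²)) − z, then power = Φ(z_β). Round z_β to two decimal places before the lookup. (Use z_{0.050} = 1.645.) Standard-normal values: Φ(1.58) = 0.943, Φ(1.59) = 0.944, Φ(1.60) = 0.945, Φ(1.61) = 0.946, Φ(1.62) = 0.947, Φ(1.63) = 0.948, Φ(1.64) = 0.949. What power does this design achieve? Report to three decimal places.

Power ≈ 0.946

z_β = δ·√(n/(σ₁²+σ₂²)) − z_{α/2}
    = 3.6 · √(563/689) − 1.645
    = 3.6 · 0.90395 − 1.645
    = 3.2542 − 1.645 = 1.6092 → 1.61
Power = Φ(1.61) = 0.946.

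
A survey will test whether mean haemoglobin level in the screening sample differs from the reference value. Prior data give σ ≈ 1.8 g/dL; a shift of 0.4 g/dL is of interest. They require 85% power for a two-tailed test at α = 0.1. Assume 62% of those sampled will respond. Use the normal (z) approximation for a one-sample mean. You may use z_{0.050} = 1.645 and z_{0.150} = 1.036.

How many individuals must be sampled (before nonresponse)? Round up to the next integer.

n = 235

n = (z_{α/2} + z_β)² · σ² / δ²
  = (1.645 + 1.036)² · 1.8² / 0.4²
  = 7.1878 · 3.24 / 0.16
  = 145.55
Adjust for 62% response: 145.55 / 0.62 = 234.76.
Round up → n = 235.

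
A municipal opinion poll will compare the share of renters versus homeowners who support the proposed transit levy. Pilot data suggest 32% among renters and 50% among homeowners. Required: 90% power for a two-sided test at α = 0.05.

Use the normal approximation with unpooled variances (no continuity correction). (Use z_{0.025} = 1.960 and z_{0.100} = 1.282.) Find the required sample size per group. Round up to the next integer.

n = 152 per group

n = (z_{α/2} + z_β)² · [p₁(1−p₁) + p₂(1−p₂)] / (p₁ − p₂)²
  = (1.960 + 1.282)² · (0.32·0.68 + 0.50·0.50) / (-0.18)²
  = (3.242)² · (0.2176 + 0.2500) / 0.0324
  = 10.5106 · 0.4676 / 0.0324
  = 151.69
Round up → n = 152 per group.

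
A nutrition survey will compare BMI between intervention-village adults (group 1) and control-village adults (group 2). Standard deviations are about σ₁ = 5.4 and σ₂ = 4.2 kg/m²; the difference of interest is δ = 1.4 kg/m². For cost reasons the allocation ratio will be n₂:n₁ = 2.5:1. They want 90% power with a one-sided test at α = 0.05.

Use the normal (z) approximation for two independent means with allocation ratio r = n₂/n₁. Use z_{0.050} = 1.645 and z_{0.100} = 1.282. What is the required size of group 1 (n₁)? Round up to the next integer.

n₁ = 159

n₁ = (z_α + z_β)² · (σ₁² + σ₂²/r) / δ²
   = (1.645 + 1.282)² · (5.4² + 4.2²/2.5) / 1.4²
   = 8.5673 · (29.16 + 7.056) / 1.96
   = 8.5673 · 36.216 / 1.96
   = 158.30
Round up → n₁ = 159; n₂ = r·n₁ = 2.5 × 159 = 398.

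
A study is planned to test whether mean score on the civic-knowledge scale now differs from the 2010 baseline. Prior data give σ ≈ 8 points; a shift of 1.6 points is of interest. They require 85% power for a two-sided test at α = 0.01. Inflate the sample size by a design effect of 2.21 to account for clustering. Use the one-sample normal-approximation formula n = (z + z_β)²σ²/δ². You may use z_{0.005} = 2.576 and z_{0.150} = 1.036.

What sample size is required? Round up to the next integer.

n = (z_{α/2} + z_β)² · σ² / δ²
  = (2.576 + 1.036)² · 8² / 1.6²
  = 13.0465 · 64 / 2.56
  = 326.16
Design effect: 2.21 × 326.16 = 720.82.
Round up → n = 721.

n = 721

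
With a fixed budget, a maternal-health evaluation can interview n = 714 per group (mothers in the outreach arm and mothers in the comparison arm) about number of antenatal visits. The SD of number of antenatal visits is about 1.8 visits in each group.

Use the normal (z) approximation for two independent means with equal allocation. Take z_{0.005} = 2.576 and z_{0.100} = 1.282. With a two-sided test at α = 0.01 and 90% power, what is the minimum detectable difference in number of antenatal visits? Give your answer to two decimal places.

Minimum detectable difference ≈ 0.37 visits

δ = (z_{α/2} + z_β) · √((σ₁²+σ₂²)/n)
  = (2.576 + 1.282) · √(6.48/714)
  = 3.858 · √0.00908
  = 3.858 · 0.0953
  = 0.3675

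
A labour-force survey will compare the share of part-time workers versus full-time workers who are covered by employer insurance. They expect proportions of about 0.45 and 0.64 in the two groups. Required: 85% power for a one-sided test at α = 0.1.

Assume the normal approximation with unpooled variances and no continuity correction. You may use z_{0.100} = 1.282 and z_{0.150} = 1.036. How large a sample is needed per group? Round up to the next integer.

n = (z_α + z_β)² · [p₁(1−p₁) + p₂(1−p₂)] / (p₁ − p₂)²
  = (1.282 + 1.036)² · (0.45·0.55 + 0.64·0.36) / (-0.19)²
  = (2.318)² · (0.2475 + 0.2304) / 0.0361
  = 5.3731 · 0.4779 / 0.0361
  = 71.13
Round up → n = 72 per group.

n = 72 per group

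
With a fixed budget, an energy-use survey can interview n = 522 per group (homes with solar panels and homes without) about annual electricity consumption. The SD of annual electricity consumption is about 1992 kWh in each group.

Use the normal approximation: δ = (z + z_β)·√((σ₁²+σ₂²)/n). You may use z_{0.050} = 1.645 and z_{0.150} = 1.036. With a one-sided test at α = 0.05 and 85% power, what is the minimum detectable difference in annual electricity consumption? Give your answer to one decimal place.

Minimum detectable difference ≈ 330.6 kWh

δ = (z_α + z_β) · √((σ₁²+σ₂²)/n)
  = (1.645 + 1.036) · √(7936128/522)
  = 2.681 · √15203.3
  = 2.681 · 123.3017
  = 330.5719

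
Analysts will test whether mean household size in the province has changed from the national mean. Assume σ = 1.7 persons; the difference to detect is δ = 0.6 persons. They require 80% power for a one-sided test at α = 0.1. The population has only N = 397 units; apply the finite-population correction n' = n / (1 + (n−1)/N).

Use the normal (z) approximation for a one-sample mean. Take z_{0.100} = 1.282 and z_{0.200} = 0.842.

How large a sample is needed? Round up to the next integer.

n = (z_α + z_β)² · σ² / δ²
  = (1.282 + 0.842)² · 1.7² / 0.6²
  = 4.5114 · 2.89 / 0.36
  = 36.22
Finite-population correction (N = 397): 36.22 / (1 + (36.22 − 1)/397) = 33.27.
Round up → n = 34.

n = 34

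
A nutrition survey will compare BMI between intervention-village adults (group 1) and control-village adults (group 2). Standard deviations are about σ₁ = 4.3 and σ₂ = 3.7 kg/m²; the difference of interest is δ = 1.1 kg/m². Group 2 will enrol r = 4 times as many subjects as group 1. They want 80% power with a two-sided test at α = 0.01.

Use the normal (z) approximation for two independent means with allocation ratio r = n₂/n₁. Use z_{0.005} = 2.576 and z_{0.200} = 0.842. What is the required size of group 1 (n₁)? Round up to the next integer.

n₁ = 212

n₁ = (z_{α/2} + z_β)² · (σ₁² + σ₂²/r) / δ²
   = (2.576 + 0.842)² · (4.3² + 3.7²/4) / 1.1²
   = 11.6827 · (18.49 + 3.4225) / 1.21
   = 11.6827 · 21.9125 / 1.21
   = 211.57
Round up → n₁ = 212; n₂ = r·n₁ = 4 × 212 = 848.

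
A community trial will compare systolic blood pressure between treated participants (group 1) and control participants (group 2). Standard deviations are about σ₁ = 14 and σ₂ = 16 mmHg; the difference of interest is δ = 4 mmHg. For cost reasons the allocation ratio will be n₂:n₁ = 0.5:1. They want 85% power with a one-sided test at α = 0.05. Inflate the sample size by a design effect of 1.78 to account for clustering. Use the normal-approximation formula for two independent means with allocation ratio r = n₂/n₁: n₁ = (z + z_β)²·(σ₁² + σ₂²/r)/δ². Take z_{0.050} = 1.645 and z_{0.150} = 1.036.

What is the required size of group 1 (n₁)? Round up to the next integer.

n₁ = 567

n₁ = (z_α + z_β)² · (σ₁² + σ₂²/r) / δ²
   = (1.645 + 1.036)² · (14² + 16²/0.5) / 4²
   = 7.1878 · (196 + 512) / 16
   = 7.1878 · 708 / 16
   = 318.06
Design effect: 1.78 × 318.06 = 566.14.
Round up → n₁ = 567; n₂ = r·n₁ = 0.5 × 567 = 284.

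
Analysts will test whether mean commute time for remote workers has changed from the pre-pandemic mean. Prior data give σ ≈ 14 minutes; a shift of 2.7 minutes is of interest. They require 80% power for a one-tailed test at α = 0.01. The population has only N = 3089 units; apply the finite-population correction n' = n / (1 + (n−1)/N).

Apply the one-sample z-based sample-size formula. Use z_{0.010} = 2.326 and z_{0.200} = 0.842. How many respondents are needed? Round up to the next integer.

n = 249

n = (z_α + z_β)² · σ² / δ²
  = (2.326 + 0.842)² · 14² / 2.7²
  = 10.0362 · 196 / 7.29
  = 269.84
Finite-population correction (N = 3089): 269.84 / (1 + (269.84 − 1)/3089) = 248.23.
Round up → n = 249.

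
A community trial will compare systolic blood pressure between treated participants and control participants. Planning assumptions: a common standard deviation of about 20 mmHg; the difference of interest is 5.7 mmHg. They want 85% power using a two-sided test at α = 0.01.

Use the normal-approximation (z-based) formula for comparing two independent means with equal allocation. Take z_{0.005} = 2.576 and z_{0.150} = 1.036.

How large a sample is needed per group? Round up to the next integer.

n = 322 per group

n = (z_{α/2} + z_β)² · (σ₁² + σ₂²) / δ²
  = (2.576 + 1.036)² · (2·20² = 800) / 5.7²
  = 13.0465 · 800 / 32.49
  = 321.24
Round up → n = 322 per group.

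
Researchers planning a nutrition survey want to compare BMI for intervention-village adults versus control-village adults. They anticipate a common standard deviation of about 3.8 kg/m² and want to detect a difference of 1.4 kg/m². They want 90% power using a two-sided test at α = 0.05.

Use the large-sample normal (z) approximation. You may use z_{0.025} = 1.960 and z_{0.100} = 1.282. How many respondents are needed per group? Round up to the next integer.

n = 155 per group

n = (z_{α/2} + z_β)² · (σ₁² + σ₂²) / δ²
  = (1.960 + 1.282)² · (2·3.8² = 28.88) / 1.4²
  = 10.5106 · 28.88 / 1.96
  = 154.87
Round up → n = 155 per group.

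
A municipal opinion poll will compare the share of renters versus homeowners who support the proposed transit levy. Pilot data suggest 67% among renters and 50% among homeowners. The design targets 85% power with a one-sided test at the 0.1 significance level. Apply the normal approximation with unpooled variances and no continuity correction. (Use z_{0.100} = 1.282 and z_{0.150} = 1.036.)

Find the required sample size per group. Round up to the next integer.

n = 88 per group

n = (z_α + z_β)² · [p₁(1−p₁) + p₂(1−p₂)] / (p₁ − p₂)²
  = (1.282 + 1.036)² · (0.67·0.33 + 0.50·0.50) / (0.17)²
  = (2.318)² · (0.2211 + 0.2500) / 0.0289
  = 5.3731 · 0.4711 / 0.0289
  = 87.59
Round up → n = 88 per group.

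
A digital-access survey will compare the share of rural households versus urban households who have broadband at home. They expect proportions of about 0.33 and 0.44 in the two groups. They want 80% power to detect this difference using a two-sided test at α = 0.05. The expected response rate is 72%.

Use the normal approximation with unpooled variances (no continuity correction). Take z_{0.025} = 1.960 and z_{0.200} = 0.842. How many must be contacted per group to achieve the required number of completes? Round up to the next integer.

n = (z_{α/2} + z_β)² · [p₁(1−p₁) + p₂(1−p₂)] / (p₁ − p₂)²
  = (1.960 + 0.842)² · (0.33·0.67 + 0.44·0.56) / (-0.11)²
  = (2.802)² · (0.2211 + 0.2464) / 0.0121
  = 7.8512 · 0.4675 / 0.0121
  = 303.34
Adjust for 72% response: 303.34 / 0.72 = 421.31.
Round up → n = 422 per group.

n = 422 per group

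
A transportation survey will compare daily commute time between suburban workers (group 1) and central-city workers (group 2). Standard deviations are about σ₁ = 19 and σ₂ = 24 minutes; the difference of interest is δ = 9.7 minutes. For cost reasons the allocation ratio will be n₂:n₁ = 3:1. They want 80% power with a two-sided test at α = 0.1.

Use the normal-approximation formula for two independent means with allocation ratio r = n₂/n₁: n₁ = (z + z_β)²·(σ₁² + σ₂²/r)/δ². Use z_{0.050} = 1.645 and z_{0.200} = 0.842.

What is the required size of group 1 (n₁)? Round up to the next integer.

n₁ = (z_{α/2} + z_β)² · (σ₁² + σ₂²/r) / δ²
   = (1.645 + 0.842)² · (19² + 24²/3) / 9.7²
   = 6.1852 · (361 + 192) / 94.09
   = 6.1852 · 553 / 94.09
   = 36.35
Round up → n₁ = 37; n₂ = r·n₁ = 3 × 37 = 111.

n₁ = 37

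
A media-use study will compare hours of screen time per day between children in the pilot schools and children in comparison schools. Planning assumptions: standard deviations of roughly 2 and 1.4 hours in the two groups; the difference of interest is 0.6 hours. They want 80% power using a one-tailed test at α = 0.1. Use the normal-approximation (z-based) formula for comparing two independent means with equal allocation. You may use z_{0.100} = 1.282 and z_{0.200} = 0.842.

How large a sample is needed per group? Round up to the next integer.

n = 75 per group

n = (z_α + z_β)² · (σ₁² + σ₂²) / δ²
  = (1.282 + 0.842)² · (2² + 1.4² = 5.96) / 0.6²
  = 4.5114 · 5.96 / 0.36
  = 74.69
Round up → n = 75 per group.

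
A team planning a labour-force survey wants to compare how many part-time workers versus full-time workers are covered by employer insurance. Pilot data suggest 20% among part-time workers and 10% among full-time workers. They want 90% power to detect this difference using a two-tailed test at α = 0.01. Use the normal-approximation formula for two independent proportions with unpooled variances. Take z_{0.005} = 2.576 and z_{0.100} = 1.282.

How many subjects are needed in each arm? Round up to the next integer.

n = (z_{α/2} + z_β)² · [p₁(1−p₁) + p₂(1−p₂)] / (p₁ − p₂)²
  = (2.576 + 1.282)² · (0.20·0.80 + 0.10·0.90) / (0.10)²
  = (3.858)² · (0.1600 + 0.0900) / 0.0100
  = 14.8842 · 0.2500 / 0.0100
  = 372.10
Round up → n = 373 per group.

n = 373 per group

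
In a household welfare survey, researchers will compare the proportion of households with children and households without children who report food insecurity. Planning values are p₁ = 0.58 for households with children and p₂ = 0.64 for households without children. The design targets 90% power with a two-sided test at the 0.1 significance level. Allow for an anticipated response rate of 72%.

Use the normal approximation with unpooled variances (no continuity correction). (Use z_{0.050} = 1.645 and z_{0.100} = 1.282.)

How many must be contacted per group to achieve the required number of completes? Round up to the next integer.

n = 1567 per group

n = (z_{α/2} + z_β)² · [p₁(1−p₁) + p₂(1−p₂)] / (p₁ − p₂)²
  = (1.645 + 1.282)² · (0.58·0.42 + 0.64·0.36) / (-0.06)²
  = (2.927)² · (0.2436 + 0.2304) / 0.0036
  = 8.5673 · 0.4740 / 0.0036
  = 1128.03
Adjust for 72% response: 1128.03 / 0.72 = 1566.71.
Round up → n = 1567 per group.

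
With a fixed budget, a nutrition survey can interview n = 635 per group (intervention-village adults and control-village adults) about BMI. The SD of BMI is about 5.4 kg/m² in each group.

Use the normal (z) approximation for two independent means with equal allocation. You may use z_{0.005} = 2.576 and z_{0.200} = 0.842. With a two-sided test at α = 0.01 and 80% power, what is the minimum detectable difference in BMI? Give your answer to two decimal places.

δ = (z_{α/2} + z_β) · √((σ₁²+σ₂²)/n)
  = (2.576 + 0.842) · √(58.32/635)
  = 3.418 · √0.09184
  = 3.418 · 0.3031
  = 1.0358

Minimum detectable difference ≈ 1.04 kg/m²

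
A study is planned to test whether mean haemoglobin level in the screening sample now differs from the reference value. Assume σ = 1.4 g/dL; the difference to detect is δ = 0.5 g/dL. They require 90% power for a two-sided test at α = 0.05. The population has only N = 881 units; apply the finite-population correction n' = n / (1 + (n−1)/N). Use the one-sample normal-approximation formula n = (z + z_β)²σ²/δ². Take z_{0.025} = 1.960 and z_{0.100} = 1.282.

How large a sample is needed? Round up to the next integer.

n = (z_{α/2} + z_β)² · σ² / δ²
  = (1.960 + 1.282)² · 1.4² / 0.5²
  = 10.5106 · 1.96 / 0.25
  = 82.40
Finite-population correction (N = 881): 82.40 / (1 + (82.40 − 1)/881) = 75.43.
Round up → n = 76.

n = 76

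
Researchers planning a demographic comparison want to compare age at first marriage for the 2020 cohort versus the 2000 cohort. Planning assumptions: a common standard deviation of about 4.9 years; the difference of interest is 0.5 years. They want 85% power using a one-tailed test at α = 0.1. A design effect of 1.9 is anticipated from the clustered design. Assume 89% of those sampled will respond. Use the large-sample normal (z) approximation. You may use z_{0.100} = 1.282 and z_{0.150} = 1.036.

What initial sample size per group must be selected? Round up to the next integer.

n = 2204 per group

n = (z_α + z_β)² · (σ₁² + σ₂²) / δ²
  = (1.282 + 1.036)² · (2·4.9² = 48.02) / 0.5²
  = 5.3731 · 48.02 / 0.25
  = 1032.07
Design effect: 1.9 × 1032.07 = 1960.93.
Adjust for 89% response: 1960.93 / 0.89 = 2203.29.
Round up → n = 2204 per group.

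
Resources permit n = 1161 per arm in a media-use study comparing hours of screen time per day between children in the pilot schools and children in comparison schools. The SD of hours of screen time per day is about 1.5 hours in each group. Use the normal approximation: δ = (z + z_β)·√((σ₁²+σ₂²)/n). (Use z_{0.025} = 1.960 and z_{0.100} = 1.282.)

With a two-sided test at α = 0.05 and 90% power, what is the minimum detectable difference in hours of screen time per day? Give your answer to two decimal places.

Minimum detectable difference ≈ 0.20 hours

δ = (z_{α/2} + z_β) · √((σ₁²+σ₂²)/n)
  = (1.960 + 1.282) · √(4.5/1161)
  = 3.242 · √0.00388
  = 3.242 · 0.0623
  = 0.2018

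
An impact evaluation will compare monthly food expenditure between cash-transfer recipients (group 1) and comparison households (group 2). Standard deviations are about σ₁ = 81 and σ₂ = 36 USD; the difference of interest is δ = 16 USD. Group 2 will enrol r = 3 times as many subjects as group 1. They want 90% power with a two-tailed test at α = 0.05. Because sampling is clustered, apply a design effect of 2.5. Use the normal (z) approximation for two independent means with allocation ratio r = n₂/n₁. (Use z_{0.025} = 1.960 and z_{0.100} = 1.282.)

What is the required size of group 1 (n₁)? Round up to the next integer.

n₁ = 718

n₁ = (z_{α/2} + z_β)² · (σ₁² + σ₂²/r) / δ²
   = (1.960 + 1.282)² · (81² + 36²/3) / 16²
   = 10.5106 · (6561 + 432) / 256
   = 10.5106 · 6993 / 256
   = 287.11
Design effect: 2.5 × 287.11 = 717.78.
Round up → n₁ = 718; n₂ = r·n₁ = 3 × 718 = 2154.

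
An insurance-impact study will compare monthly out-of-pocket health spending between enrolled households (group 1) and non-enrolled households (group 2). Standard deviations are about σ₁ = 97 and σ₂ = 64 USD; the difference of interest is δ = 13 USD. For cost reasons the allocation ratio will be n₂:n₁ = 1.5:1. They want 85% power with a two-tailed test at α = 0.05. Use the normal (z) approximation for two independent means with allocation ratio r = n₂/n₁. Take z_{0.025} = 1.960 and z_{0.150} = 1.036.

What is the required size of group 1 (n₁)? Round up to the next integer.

n₁ = (z_{α/2} + z_β)² · (σ₁² + σ₂²/r) / δ²
   = (1.960 + 1.036)² · (97² + 64²/1.5) / 13²
   = 8.9760 · (9409 + 2730.7) / 169
   = 8.9760 · 12139.7 / 169
   = 644.77
Round up → n₁ = 645; n₂ = r·n₁ = 1.5 × 645 = 968.

n₁ = 645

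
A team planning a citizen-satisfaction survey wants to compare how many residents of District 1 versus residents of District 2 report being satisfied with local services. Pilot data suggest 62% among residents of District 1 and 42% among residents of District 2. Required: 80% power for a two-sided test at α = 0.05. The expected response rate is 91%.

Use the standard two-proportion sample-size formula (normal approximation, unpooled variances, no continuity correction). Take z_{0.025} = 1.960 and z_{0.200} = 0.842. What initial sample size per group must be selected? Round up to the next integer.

n = 104 per group

n = (z_{α/2} + z_β)² · [p₁(1−p₁) + p₂(1−p₂)] / (p₁ − p₂)²
  = (1.960 + 0.842)² · (0.62·0.38 + 0.42·0.58) / (0.20)²
  = (2.802)² · (0.2356 + 0.2436) / 0.0400
  = 7.8512 · 0.4792 / 0.0400
  = 94.06
Adjust for 91% response: 94.06 / 0.91 = 103.36.
Round up → n = 104 per group.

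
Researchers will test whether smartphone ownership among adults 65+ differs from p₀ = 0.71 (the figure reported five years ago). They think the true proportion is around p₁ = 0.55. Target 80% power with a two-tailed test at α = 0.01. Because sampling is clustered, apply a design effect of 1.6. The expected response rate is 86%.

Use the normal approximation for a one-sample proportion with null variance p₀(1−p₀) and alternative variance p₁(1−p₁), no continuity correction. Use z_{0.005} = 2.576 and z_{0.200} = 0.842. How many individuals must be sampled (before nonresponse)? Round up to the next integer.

n = [z_{α/2}·√(p₀q₀) + z_β·√(p₁q₁)]² / (p₁ − p₀)²
  = [2.576·√(0.71·0.29) + 0.842·√(0.55·0.45)]² / (-0.16)²
  = [2.576·0.4538 + 0.842·0.4975]² / 0.0256
  = [1.5878]² / 0.0256
  = 98.48
Design effect: 1.6 × 98.48 = 157.57.
Adjust for 86% response: 157.57 / 0.86 = 183.22.
Round up → n = 184.

n = 184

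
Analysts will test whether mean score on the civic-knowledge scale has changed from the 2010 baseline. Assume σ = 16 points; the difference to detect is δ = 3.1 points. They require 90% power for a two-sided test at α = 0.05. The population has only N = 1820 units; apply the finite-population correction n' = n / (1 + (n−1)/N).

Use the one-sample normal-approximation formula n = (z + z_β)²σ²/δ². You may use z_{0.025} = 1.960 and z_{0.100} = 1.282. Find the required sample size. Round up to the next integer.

n = (z_{α/2} + z_β)² · σ² / δ²
  = (1.960 + 1.282)² · 16² / 3.1²
  = 10.5106 · 256 / 9.61
  = 279.99
Finite-population correction (N = 1820): 279.99 / (1 + (279.99 − 1)/1820) = 242.77.
Round up → n = 243.

n = 243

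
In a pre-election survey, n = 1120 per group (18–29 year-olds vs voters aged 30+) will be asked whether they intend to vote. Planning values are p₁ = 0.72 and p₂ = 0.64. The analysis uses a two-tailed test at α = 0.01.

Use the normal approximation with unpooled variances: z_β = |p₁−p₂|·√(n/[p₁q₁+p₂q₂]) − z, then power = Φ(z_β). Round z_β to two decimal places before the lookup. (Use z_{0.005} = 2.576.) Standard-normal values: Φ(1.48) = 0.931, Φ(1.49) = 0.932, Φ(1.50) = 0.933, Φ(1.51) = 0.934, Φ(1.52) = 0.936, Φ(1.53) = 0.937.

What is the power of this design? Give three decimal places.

z_β = |p₁−p₂|·√(n/[p₁q₁+p₂q₂]) − z_{α/2}
    = 0.08 · √(1120/0.4320) − 2.576
    = 0.08 · 50.9175 − 2.576
    = 4.0734 − 2.576 = 1.4974 → 1.50
Power = Φ(1.50) = 0.933.

Power ≈ 0.933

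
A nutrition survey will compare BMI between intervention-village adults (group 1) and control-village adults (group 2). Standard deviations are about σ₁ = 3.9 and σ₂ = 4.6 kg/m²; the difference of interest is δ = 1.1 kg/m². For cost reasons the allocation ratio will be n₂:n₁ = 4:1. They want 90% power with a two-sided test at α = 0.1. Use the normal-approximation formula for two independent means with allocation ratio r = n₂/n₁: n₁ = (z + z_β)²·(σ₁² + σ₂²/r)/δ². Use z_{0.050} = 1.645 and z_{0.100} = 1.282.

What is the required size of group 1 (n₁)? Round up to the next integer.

n₁ = 146

n₁ = (z_{α/2} + z_β)² · (σ₁² + σ₂²/r) / δ²
   = (1.645 + 1.282)² · (3.9² + 4.6²/4) / 1.1²
   = 8.5673 · (15.21 + 5.29) / 1.21
   = 8.5673 · 20.5 / 1.21
   = 145.15
Round up → n₁ = 146; n₂ = r·n₁ = 4 × 146 = 584.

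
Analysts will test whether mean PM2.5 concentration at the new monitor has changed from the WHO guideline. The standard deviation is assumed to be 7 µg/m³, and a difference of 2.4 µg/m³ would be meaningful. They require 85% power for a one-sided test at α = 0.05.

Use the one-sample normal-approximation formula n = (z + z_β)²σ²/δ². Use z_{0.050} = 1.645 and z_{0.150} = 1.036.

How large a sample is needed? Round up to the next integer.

n = 62

n = (z_α + z_β)² · σ² / δ²
  = (1.645 + 1.036)² · 7² / 2.4²
  = 7.1878 · 49 / 5.76
  = 61.15
Round up → n = 62.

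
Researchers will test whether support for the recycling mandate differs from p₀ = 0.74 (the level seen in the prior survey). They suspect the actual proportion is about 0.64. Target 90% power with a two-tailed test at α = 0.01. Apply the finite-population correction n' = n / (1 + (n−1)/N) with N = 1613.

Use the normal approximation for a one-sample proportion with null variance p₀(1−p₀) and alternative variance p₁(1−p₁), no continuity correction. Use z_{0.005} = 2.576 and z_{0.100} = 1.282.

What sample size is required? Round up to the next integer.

n = 257

n = [z_{α/2}·√(p₀q₀) + z_β·√(p₁q₁)]² / (p₁ − p₀)²
  = [2.576·√(0.74·0.26) + 1.282·√(0.64·0.36)]² / (-0.10)²
  = [2.576·0.4386 + 1.282·0.4800]² / 0.0100
  = [1.7453]² / 0.0100
  = 304.60
Finite-population correction (N = 1613): 304.60 / (1 + (304.60 − 1)/1613) = 256.35.
Round up → n = 257.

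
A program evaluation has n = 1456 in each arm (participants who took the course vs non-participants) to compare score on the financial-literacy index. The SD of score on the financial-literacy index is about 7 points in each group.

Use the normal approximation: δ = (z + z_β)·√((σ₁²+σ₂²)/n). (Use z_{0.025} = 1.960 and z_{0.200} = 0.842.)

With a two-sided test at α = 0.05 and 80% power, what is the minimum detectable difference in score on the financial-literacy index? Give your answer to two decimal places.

δ = (z_{α/2} + z_β) · √((σ₁²+σ₂²)/n)
  = (1.960 + 0.842) · √(98/1456)
  = 2.802 · √0.06731
  = 2.802 · 0.2594
  = 0.7269

Minimum detectable difference ≈ 0.73 points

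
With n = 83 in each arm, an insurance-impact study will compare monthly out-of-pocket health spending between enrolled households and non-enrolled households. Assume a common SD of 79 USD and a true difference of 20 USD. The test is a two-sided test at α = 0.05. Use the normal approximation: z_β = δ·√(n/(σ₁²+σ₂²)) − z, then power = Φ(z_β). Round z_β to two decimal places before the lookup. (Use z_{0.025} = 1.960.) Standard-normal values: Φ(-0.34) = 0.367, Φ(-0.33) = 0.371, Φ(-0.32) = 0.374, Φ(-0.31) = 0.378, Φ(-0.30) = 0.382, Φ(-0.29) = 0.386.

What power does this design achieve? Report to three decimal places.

z_β = δ·√(n/(σ₁²+σ₂²)) − z_{α/2}
    = 20 · √(83/12482) − 1.960
    = 20 · 0.08154 − 1.960
    = 1.6309 − 1.960 = -0.3291 → -0.33
Power = Φ(-0.33) = 0.371.

Power ≈ 0.371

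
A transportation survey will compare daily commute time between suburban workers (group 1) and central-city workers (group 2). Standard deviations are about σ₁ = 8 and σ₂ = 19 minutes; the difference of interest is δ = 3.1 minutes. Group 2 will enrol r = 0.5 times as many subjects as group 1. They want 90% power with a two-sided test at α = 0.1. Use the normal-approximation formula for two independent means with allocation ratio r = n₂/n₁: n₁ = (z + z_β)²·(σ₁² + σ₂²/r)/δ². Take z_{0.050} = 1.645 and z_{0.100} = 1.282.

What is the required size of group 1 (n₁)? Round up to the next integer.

n₁ = 701

n₁ = (z_{α/2} + z_β)² · (σ₁² + σ₂²/r) / δ²
   = (1.645 + 1.282)² · (8² + 19²/0.5) / 3.1²
   = 8.5673 · (64 + 722) / 9.61
   = 8.5673 · 786 / 9.61
   = 700.72
Round up → n₁ = 701; n₂ = r·n₁ = 0.5 × 701 = 351.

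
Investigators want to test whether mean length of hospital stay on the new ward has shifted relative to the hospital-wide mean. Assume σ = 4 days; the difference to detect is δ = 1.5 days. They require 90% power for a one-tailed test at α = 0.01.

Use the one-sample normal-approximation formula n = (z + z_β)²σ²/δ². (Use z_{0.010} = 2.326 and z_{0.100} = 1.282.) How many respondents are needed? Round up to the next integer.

n = 93

n = (z_α + z_β)² · σ² / δ²
  = (2.326 + 1.282)² · 4² / 1.5²
  = 13.0177 · 16 / 2.25
  = 92.57
Round up → n = 93.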